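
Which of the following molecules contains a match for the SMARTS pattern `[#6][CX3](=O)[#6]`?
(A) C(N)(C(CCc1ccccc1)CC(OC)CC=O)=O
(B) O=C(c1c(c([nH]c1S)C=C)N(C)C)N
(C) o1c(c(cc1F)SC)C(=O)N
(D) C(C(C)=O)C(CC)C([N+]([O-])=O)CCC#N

[#6][CX3](=O)[#6] describes a carbonyl carbon (no H) flanked by two carbons (a ketone).
(A) has a primary amide (-C(=O)NH2) but one neighbour of the carbonyl carbon is N, not C.
(B) has a primary amide (-C(=O)NH2) but one neighbour of the carbonyl carbon is N, not C.
(C) has a primary amide (-C(=O)NH2) but one neighbour of the carbonyl carbon is N, not C.
(D) contains an acetyl/ketone group (-C(=O)CH3), which satisfies every atom and bond constraint.
So the answer is (D).

D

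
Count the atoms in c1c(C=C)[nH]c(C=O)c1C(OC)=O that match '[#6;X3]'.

Check the 13 heavy atoms by environment: 1× n (aromatic, X3) → no; 4× c (aromatic, X3) → match; 4× C (X3) → match; 2× O (X1) → no; 1× O (X2) → no; 1× C (X4) → no.
Summing the matching environments: 4 + 4 = 8 matching atoms.

8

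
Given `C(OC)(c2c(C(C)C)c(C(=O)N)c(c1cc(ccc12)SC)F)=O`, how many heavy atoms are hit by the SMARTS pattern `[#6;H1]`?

Check the 23 heavy atoms by environment: 7× c (aromatic, H0) → no; 3× c (aromatic, H1) → match; 2× C (H0) → no; 3× O (H0) → no; 4× C (H3) → no; 1× C (H1) → match; 1× F (H0) → no; 1× S (H0) → no; 1× N (H2) → no.
Summing the matching environments: 3 + 1 = 4 matching atoms.

4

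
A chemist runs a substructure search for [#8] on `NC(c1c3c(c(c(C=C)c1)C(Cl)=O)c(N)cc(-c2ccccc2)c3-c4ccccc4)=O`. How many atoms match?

2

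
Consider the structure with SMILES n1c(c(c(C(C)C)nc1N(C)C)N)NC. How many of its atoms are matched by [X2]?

2

Check the 15 heavy atoms by environment: 2× n (aromatic, X2) → match; 4× c (aromatic, X3) → no; 6× C (X4) → no; 3× N (X3) → no.
That gives 2 matching atoms.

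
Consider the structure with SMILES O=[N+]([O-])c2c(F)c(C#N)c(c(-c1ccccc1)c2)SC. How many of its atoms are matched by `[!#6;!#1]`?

6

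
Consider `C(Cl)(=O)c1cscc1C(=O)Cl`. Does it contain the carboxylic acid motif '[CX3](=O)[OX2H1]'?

No

The pattern [CX3](=O)[OX2H1] describes an sp2 carbon double-bonded to O and single-bonded to an -OH oxygen — a carboxylic acid.
The closest candidate here is an acyl chloride (-C(=O)Cl), but the carbonyl is bonded to Cl, not to an -OH oxygen. No other fragment satisfies the full query, so there is no match.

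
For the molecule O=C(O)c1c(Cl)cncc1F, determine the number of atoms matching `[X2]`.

2

The query [X2] means: any atom with exactly two total connections (bonds + H).
Check the 11 heavy atoms by environment: 1× n (aromatic, X2) → match; 5× c (aromatic, X3) → no; 1× C (X3) → no; 1× O (X1) → no; 1× O (X2) → match; 1× F (X1) → no; 1× Cl (X1) → no.
Summing the matching environments: 1 + 1 = 2 matching atoms.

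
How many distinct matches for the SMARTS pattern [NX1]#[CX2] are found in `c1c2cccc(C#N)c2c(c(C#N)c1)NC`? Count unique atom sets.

[NX1]#[CX2] is the SMARTS for a nitrile: a nitrogen triple-bonded to a two-connected carbon.
The molecule carries 2 separate instances of a nitrile (-C#N) meeting every constraint; each maps to a distinct set of atoms, giving 2 matches.

2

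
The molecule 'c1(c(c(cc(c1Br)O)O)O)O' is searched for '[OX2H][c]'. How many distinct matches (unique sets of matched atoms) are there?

4

[OX2H][c] is the SMARTS for a phenol: a hydroxyl oxygen attached to an aromatic carbon.
The molecule carries 4 separate instances of a hydroxyl group (-OH) meeting every constraint; each maps to a distinct set of atoms, giving 4 matches.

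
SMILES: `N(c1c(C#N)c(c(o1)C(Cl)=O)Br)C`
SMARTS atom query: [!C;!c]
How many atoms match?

The query [!C;!c] means: neither aliphatic nor aromatic carbon — same as [!#6].
Check the 13 heavy atoms by environment: 1× o (aromatic) → match; 4× c (aromatic) → no; 1× Br → match; 3× C → no; 2× N → match; 1× O → match; 1× Cl → match.
Summing the matching environments: 1 + 1 + 2 + 1 + 1 = 6 matching atoms.

6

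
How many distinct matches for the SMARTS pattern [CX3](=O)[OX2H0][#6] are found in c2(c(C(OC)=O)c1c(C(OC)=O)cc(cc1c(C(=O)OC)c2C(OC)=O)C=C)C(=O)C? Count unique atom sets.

4

[CX3](=O)[OX2H0][#6] is the SMARTS for an ester: a carbonyl carbon bonded to an oxygen that is itself bonded to carbon (no H on that O).
The molecule carries 4 separate instances of a methyl-ester group (-C(=O)OCH3) meeting every constraint; each maps to a distinct set of atoms, giving 4 matches.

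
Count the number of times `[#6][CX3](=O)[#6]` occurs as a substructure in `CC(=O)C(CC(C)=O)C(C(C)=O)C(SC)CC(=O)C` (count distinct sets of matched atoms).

[#6][CX3](=O)[#6] is the SMARTS for a ketone: a carbonyl carbon (no H) flanked by two carbons.
The molecule carries 4 separate instances of an acetyl/ketone group (-C(=O)CH3) meeting every constraint; each maps to a distinct set of atoms, giving 4 matches.

4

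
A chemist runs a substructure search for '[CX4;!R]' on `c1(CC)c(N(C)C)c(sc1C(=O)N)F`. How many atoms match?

4

The query [CX4;!R] means: aliphatic carbon with four total connections, not in a ring.
Check the 14 heavy atoms by environment: 1× s (aromatic, X2, in 5-ring) → no; 4× c (aromatic, X3, in 5-ring) → no; 4× C (X4, acyclic) → match; 2× N (X3, acyclic) → no; 1× F (X1, acyclic) → no; 1× C (X3, acyclic) → no; 1× O (X1, acyclic) → no.
That gives 4 matching atoms.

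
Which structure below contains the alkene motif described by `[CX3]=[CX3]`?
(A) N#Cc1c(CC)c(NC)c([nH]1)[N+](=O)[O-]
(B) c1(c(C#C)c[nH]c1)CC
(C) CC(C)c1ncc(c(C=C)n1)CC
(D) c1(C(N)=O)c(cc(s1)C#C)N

C

[CX3]=[CX3] describes a non-aromatic C=C double bond between two sp2 carbons (an alkene).
(A) has an ethyl group (-CH2CH3) but its C-C bond is a single bond between CX4 carbons, not CX3=CX3.
(B) has an ethynyl group (-C#CH) but the C-C bond is a triple bond, not a double bond.
(C) contains a vinyl group (-CH=CH2), which satisfies every atom and bond constraint.
(D) has an ethynyl group (-C#CH) but the C-C bond is a triple bond, not a double bond.
So the answer is (C).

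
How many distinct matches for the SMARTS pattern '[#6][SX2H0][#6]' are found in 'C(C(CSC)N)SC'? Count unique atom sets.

2

[#6][SX2H0][#6] is the SMARTS for a thioether: an aliphatic sulfur bridging two carbons with no H on the sulfur.
The molecule carries 2 separate instances of a methylthio ether (-SCH3) meeting every constraint; each maps to a distinct set of atoms, giving 2 matches.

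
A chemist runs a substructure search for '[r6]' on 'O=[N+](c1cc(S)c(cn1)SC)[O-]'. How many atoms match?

6

The query [r6] means: r6 matches atoms in a six-membered ring.
Check the 12 heavy atoms by environment: 1× n (aromatic, in 6-ring) → match; 5× c (aromatic, in 6-ring) → match; 2× S (acyclic) → no; 1× C (acyclic) → no; 1× N (charge +1, acyclic) → no; 1× O (charge -1, acyclic) → no; 1× O (acyclic) → no.
Summing the matching environments: 1 + 5 = 6 matching atoms.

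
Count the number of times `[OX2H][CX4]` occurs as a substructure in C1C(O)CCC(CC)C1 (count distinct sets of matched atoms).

[OX2H][CX4] is the SMARTS for an aliphatic alcohol: a hydroxyl oxygen bound to an sp3 (X4) carbon.
Exactly one fragment in the molecule meets all constraints, giving 1 match.

1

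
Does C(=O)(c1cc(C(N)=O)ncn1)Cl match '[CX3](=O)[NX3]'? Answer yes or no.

The pattern [CX3](=O)[NX3] describes a carbonyl carbon bonded to a trivalent nitrogen — an amide.
The molecule carries a primary amide (-C(=O)NH2), whose atoms satisfy every constraint of the query, so the pattern matches.

Yes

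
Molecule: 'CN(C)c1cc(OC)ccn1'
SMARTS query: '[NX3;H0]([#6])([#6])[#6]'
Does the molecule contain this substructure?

Yes

The pattern [NX3;H0]([#6])([#6])[#6] describes a trivalent nitrogen with no H, bonded to three carbons — a tertiary amine.
The molecule carries a dimethylamino group (-N(CH3)2), whose atoms satisfy every constraint of the query, so the pattern matches.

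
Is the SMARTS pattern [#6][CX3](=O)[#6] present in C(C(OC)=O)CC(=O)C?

Yes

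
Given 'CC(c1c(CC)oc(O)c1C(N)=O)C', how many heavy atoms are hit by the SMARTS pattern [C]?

6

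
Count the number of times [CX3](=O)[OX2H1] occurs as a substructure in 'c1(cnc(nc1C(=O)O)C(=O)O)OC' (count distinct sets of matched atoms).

2

[CX3](=O)[OX2H1] is the SMARTS for a carboxylic acid: an sp2 carbon double-bonded to O and single-bonded to an -OH oxygen.
The molecule carries 2 separate instances of a carboxylic acid group (-C(=O)OH) meeting every constraint; each maps to a distinct set of atoms, giving 2 matches.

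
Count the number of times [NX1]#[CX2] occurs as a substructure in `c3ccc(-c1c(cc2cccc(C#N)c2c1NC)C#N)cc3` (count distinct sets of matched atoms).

[NX1]#[CX2] is the SMARTS for a nitrile: a nitrogen triple-bonded to a two-connected carbon.
The molecule carries 2 separate instances of a nitrile (-C#N) meeting every constraint; each maps to a distinct set of atoms, giving 2 matches.

2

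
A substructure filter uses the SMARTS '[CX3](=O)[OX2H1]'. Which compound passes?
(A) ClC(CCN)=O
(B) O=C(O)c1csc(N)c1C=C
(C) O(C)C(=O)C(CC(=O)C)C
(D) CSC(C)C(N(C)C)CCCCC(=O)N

[CX3](=O)[OX2H1] describes an sp2 carbon double-bonded to O and single-bonded to an -OH oxygen (a carboxylic acid).
(A) has an acyl chloride (-C(=O)Cl) but the carbonyl is bonded to Cl, not to an -OH oxygen.
(B) contains a carboxylic acid group (-C(=O)OH), which satisfies every atom and bond constraint.
(C) has a methyl-ester group (-C(=O)OCH3) but the singly-bonded O has no H (OX2H0, not OX2H1).
(D) has a primary amide (-C(=O)NH2) but the carbonyl is bonded to N, not to an -OH oxygen.
So the answer is (B).

B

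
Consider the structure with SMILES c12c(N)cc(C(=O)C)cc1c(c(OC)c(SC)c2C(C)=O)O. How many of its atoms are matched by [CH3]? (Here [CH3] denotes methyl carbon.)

The query [CH3] means: aliphatic carbon with exactly three hydrogens.
Check the 22 heavy atoms by environment: 8× c (aromatic, H0) → no; 2× c (aromatic, H1) → no; 1× S (H0) → no; 4× C (H3) → match; 3× O (H0) → no; 2× C (H0) → no; 1× O (H1) → no; 1× N (H2) → no.
That gives 4 matching atoms.

4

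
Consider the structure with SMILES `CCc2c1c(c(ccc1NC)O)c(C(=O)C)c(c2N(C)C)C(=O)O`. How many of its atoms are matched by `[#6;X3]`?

12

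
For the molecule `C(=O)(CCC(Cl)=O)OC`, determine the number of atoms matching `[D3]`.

Check the 9 heavy atoms by environment: 2× C (D2) → no; 2× C (D3) → match; 2× O (D1) → no; 1× Cl (D1) → no; 1× O (D2) → no; 1× C (D1) → no.
That gives 2 matching atoms.

2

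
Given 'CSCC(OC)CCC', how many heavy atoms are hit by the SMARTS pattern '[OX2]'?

1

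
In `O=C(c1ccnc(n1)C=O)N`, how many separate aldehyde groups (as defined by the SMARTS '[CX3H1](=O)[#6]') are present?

1

[CX3H1](=O)[#6] is the SMARTS for an aldehyde: an sp2 carbon with one H, double-bonded to O and single-bonded to carbon.
Exactly one fragment in the molecule meets all constraints, giving 1 match.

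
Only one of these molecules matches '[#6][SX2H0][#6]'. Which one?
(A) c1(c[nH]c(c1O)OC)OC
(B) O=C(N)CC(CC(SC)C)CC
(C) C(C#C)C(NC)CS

[#6][SX2H0][#6] describes an aliphatic sulfur bridging two carbons with no H on the sulfur (a thioether).
(A) has a methoxy ether (-OCH3) but the bridging atom is O, not S.
(B) contains a methylthio ether (-SCH3), which satisfies every atom and bond constraint.
(C) has a thiol (-SH) but the sulfur has H1, not H0 bridging two carbons.
So the answer is (B).

B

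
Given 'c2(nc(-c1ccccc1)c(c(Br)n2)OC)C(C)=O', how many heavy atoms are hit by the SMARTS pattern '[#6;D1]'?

2

The query [#6;D1] means: carbon bonded to exactly one heavy atom.
Check the 18 heavy atoms by environment: 2× n (aromatic, D2) → no; 5× c (aromatic, D3) → no; 1× Br (D1) → no; 5× c (aromatic, D2) → no; 1× C (D3) → no; 1× O (D1) → no; 2× C (D1) → match; 1× O (D2) → no.
That gives 2 matching atoms.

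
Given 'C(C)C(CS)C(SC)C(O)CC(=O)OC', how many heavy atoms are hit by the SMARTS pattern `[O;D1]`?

The query [O;D1] means: aliphatic oxygen bonded to exactly one heavy atom.
Check the 15 heavy atoms by environment: 3× C (D2) → no; 4× C (D3) → no; 1× S (D1) → no; 1× S (D2) → no; 3× C (D1) → no; 2× O (D1) → match; 1× O (D2) → no.
That gives 2 matching atoms.

2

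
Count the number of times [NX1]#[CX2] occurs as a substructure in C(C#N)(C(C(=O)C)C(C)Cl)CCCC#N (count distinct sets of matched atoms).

2

[NX1]#[CX2] is the SMARTS for a nitrile: a nitrogen triple-bonded to a two-connected carbon.
The molecule carries 2 separate instances of a nitrile (-C#N) meeting every constraint; each maps to a distinct set of atoms, giving 2 matches.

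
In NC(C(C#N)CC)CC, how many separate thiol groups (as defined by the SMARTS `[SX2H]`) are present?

[SX2H] is the SMARTS for a thiol: an aliphatic sulfur with two connections, one being H.
No fragment in the molecule satisfies every constraint, giving 0 matches.

0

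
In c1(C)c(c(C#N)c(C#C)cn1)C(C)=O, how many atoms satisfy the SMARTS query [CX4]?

The query [CX4] means: C with X4: aliphatic carbon with exactly 4 total connections (bonds + H).
Check the 14 heavy atoms by environment: 1× n (aromatic, X2) → no; 5× c (aromatic, X3) → no; 3× C (X2) → no; 2× C (X4) → match; 1× N (X1) → no; 1× C (X3) → no; 1× O (X1) → no.
That gives 2 matching atoms.

2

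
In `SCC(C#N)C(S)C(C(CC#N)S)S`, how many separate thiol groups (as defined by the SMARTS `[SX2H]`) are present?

4

[SX2H] is the SMARTS for a thiol: an aliphatic sulfur with two connections, one being H.
The molecule carries 4 separate instances of a thiol (-SH) meeting every constraint; each maps to a distinct set of atoms, giving 4 matches.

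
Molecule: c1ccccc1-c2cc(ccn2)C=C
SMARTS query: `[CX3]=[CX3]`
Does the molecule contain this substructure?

Yes

The pattern [CX3]=[CX3] describes a non-aromatic C=C double bond between two sp2 carbons — an alkene.
The molecule carries a vinyl group (-CH=CH2), whose atoms satisfy every constraint of the query, so the pattern matches.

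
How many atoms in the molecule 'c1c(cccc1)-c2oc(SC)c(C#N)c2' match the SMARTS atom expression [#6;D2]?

The query [#6;D2] means: any carbon bonded to exactly two heavy atoms.
Check the 15 heavy atoms by environment: 1× o (aromatic, D2) → no; 4× c (aromatic, D3) → no; 6× c (aromatic, D2) → match; 1× S (D2) → no; 1× C (D1) → no; 1× C (D2) → match; 1× N (D1) → no.
Summing the matching environments: 6 + 1 = 7 matching atoms.

7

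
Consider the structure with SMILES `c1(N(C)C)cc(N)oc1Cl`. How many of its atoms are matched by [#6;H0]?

3

Check the 10 heavy atoms by environment: 1× o (aromatic, H0) → no; 3× c (aromatic, H0) → match; 1× c (aromatic, H1) → no; 1× N (H2) → no; 1× Cl (H0) → no; 1× N (H0) → no; 2× C (H3) → no.
That gives 3 matching atoms.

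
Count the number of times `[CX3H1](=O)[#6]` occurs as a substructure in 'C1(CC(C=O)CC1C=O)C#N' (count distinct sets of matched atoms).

[CX3H1](=O)[#6] is the SMARTS for an aldehyde: an sp2 carbon with one H, double-bonded to O and single-bonded to carbon.
The molecule carries 2 separate instances of an aldehyde (-CHO) meeting every constraint; each maps to a distinct set of atoms, giving 2 matches.

2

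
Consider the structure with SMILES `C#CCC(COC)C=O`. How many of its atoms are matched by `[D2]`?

Check the 9 heavy atoms by environment: 4× C (D2) → match; 1× C (D3) → no; 1× O (D1) → no; 2× C (D1) → no; 1× O (D2) → match.
Summing the matching environments: 4 + 1 = 5 matching atoms.

5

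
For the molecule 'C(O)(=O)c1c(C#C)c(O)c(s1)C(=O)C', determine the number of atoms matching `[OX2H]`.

The query [OX2H] means: aliphatic oxygen with two connections, one of which is H — an -OH oxygen.
Check the 14 heavy atoms by environment: 1× s (aromatic, H0, X2) → no; 4× c (aromatic, H0, X3) → no; 2× O (H1, X2) → match; 2× C (H0, X3) → no; 2× O (H0, X1) → no; 1× C (H0, X2) → no; 1× C (H1, X2) → no; 1× C (H3, X4) → no.
That gives 2 matching atoms.

2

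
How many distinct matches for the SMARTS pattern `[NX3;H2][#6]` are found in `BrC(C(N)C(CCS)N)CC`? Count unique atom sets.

2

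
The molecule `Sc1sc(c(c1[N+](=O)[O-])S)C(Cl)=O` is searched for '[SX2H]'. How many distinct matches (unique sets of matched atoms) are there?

2

[SX2H] is the SMARTS for a thiol: an aliphatic sulfur with two connections, one being H.
The molecule carries 2 separate instances of a thiol (-SH) meeting every constraint; each maps to a distinct set of atoms, giving 2 matches.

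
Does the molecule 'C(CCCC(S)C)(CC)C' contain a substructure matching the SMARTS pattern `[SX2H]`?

Yes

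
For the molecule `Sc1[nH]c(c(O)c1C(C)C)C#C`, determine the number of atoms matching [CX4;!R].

3

Check the 12 heavy atoms by environment: 1× n (aromatic, X3, in 5-ring) → no; 4× c (aromatic, X3, in 5-ring) → no; 3× C (X4, acyclic) → match; 1× O (X2, acyclic) → no; 2× C (X2, acyclic) → no; 1× S (X2, acyclic) → no.
That gives 3 matching atoms.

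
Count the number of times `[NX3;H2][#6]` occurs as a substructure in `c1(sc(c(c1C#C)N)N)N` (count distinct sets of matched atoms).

3

[NX3;H2][#6] is the SMARTS for a primary amine: a trivalent nitrogen with two H attached to carbon.
The molecule carries 3 separate instances of a primary amino group (-NH2) meeting every constraint; each maps to a distinct set of atoms, giving 3 matches.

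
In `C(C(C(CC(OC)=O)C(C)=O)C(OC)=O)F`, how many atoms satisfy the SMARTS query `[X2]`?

The query [X2] means: any atom with exactly two total connections (bonds + H).
Check the 16 heavy atoms by environment: 7× C (X4) → no; 1× F (X1) → no; 3× C (X3) → no; 3× O (X1) → no; 2× O (X2) → match.
That gives 2 matching atoms.

2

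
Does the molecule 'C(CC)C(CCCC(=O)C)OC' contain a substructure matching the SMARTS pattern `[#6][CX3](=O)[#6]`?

The pattern [#6][CX3](=O)[#6] describes a carbonyl carbon (no H) flanked by two carbons — a ketone.
The molecule carries an acetyl/ketone group (-C(=O)CH3), whose atoms satisfy every constraint of the query, so the pattern matches.

Yes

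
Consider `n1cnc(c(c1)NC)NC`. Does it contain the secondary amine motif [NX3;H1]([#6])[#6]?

Yes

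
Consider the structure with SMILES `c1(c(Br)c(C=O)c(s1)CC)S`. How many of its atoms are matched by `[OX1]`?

1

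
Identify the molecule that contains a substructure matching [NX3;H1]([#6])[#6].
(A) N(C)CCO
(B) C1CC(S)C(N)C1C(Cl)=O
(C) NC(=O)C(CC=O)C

[NX3;H1]([#6])[#6] describes a trivalent nitrogen with one H, bonded to two carbons (a secondary amine).
(A) contains an N-methylamino group (-NHCH3), which satisfies every atom and bond constraint.
(B) has a primary amino group (-NH2) but the nitrogen has H2 and only one carbon neighbour.
(C) has a primary amide (-C(=O)NH2) but the -C(=O)NH2 nitrogen has H2, not H1.
So the answer is (A).

A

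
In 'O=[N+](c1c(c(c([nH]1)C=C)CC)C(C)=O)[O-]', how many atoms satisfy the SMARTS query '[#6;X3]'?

Check the 15 heavy atoms by environment: 1× n (aromatic, X3) → no; 4× c (aromatic, X3) → match; 3× C (X3) → match; 1× N (charge +1, X3) → no; 1× O (charge -1, X1) → no; 2× O (X1) → no; 3× C (X4) → no.
Summing the matching environments: 4 + 3 = 7 matching atoms.

7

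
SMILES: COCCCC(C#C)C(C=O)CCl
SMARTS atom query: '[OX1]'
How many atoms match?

The query [OX1] means: aliphatic oxygen with one total connection — typically a carbonyl =O or an oxide.
Check the 13 heavy atoms by environment: 7× C (X4) → no; 2× C (X2) → no; 1× C (X3) → no; 1× O (X1) → match; 1× O (X2) → no; 1× Cl (X1) → no.
That gives 1 matching atom.

1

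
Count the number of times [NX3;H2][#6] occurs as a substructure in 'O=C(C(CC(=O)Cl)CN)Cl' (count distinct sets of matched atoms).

1

[NX3;H2][#6] is the SMARTS for a primary amine: a trivalent nitrogen with two H attached to carbon.
Exactly one fragment in the molecule meets all constraints, giving 1 match.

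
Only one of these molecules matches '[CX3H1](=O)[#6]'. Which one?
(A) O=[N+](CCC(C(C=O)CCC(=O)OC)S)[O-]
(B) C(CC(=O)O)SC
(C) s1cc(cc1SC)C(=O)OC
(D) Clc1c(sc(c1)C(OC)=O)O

A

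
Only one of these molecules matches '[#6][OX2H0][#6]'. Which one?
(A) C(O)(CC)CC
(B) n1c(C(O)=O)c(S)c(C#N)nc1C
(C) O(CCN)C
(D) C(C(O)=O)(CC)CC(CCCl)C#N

[#6][OX2H0][#6] describes an aliphatic oxygen bridging two carbons with no H on the oxygen (an ether).
(A) has a hydroxyl group (-OH) but the oxygen has H1, not H0 bridging two carbons.
(B) has a carboxylic acid group (-C(=O)OH) but the -OH oxygen has H1; the =O is OX1, not OX2.
(C) contains a methoxy ether (-OCH3), which satisfies every atom and bond constraint.
(D) has a carboxylic acid group (-C(=O)OH) but the -OH oxygen has H1; the =O is OX1, not OX2.
So the answer is (C).

C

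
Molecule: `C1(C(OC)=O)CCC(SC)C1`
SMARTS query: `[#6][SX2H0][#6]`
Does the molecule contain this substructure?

Yes

The pattern [#6][SX2H0][#6] describes an aliphatic sulfur bridging two carbons with no H on the sulfur — a thioether.
The molecule carries a methylthio ether (-SCH3), whose atoms satisfy every constraint of the query, so the pattern matches.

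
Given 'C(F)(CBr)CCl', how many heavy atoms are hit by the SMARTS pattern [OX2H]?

The query [OX2H] means: aliphatic oxygen with two connections, one of which is H — an -OH oxygen.
Check the 6 heavy atoms by environment: 2× C (H2, X4) → no; 1× C (H1, X4) → no; 1× F (H0, X1) → no; 1× Cl (H0, X1) → no; 1× Br (H0, X1) → no.
No environment satisfies the query, so 0 matching atoms.

0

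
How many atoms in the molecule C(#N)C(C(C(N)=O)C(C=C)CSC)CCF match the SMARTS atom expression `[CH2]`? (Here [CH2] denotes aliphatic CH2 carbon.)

The query [CH2] means: aliphatic carbon with exactly two hydrogens.
Check the 16 heavy atoms by environment: 4× C (H2) → match; 4× C (H1) → no; 1× S (H0) → no; 1× C (H3) → no; 1× F (H0) → no; 2× C (H0) → no; 1× N (H0) → no; 1× O (H0) → no; 1× N (H2) → no.
That gives 4 matching atoms.

4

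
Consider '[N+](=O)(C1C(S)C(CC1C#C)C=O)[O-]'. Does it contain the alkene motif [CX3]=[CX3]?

No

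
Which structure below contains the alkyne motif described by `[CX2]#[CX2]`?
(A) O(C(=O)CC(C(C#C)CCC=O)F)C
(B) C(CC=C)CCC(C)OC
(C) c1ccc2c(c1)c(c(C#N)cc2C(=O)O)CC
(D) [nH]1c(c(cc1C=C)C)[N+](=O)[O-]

A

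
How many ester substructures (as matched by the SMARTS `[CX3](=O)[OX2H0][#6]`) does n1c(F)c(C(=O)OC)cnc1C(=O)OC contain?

2

[CX3](=O)[OX2H0][#6] is the SMARTS for an ester: a carbonyl carbon bonded to an oxygen that is itself bonded to carbon (no H on that O).
The molecule carries 2 separate instances of a methyl-ester group (-C(=O)OCH3) meeting every constraint; each maps to a distinct set of atoms, giving 2 matches.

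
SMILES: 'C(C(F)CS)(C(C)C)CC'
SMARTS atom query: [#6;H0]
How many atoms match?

0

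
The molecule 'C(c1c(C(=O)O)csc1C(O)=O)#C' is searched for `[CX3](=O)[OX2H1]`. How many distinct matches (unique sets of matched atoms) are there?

[CX3](=O)[OX2H1] is the SMARTS for a carboxylic acid: an sp2 carbon double-bonded to O and single-bonded to an -OH oxygen.
The molecule carries 2 separate instances of a carboxylic acid group (-C(=O)OH) meeting every constraint; each maps to a distinct set of atoms, giving 2 matches.

2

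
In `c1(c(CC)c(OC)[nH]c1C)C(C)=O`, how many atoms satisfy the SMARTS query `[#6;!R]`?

6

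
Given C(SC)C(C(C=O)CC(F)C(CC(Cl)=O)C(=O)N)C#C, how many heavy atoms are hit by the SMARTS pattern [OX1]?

3

The query [OX1] means: aliphatic oxygen with one total connection — typically a carbonyl =O or an oxide.
Check the 20 heavy atoms by environment: 8× C (X4) → no; 1× S (X2) → no; 1× F (X1) → no; 2× C (X2) → no; 3× C (X3) → no; 3× O (X1) → match; 1× Cl (X1) → no; 1× N (X3) → no.
That gives 3 matching atoms.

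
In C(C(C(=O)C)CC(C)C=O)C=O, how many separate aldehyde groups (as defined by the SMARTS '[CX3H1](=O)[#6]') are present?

[CX3H1](=O)[#6] is the SMARTS for an aldehyde: an sp2 carbon with one H, double-bonded to O and single-bonded to carbon.
The molecule carries 2 separate instances of an aldehyde (-CHO) meeting every constraint; each maps to a distinct set of atoms, giving 2 matches.

2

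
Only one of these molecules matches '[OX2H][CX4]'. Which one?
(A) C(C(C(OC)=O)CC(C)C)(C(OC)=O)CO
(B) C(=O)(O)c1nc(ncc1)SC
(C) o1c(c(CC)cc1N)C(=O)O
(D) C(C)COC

A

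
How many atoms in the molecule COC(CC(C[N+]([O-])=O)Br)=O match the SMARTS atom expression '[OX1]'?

3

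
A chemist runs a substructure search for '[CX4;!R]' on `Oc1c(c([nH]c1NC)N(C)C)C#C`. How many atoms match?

3

The query [CX4;!R] means: aliphatic carbon with four total connections, not in a ring.
Check the 13 heavy atoms by environment: 1× n (aromatic, X3, in 5-ring) → no; 4× c (aromatic, X3, in 5-ring) → no; 2× C (X2, acyclic) → no; 1× O (X2, acyclic) → no; 2× N (X3, acyclic) → no; 3× C (X4, acyclic) → match.
That gives 3 matching atoms.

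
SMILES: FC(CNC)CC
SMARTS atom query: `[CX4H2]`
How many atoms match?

2

The query [CX4H2] means: sp3 carbon (X4) with exactly two hydrogens.
Check the 7 heavy atoms by environment: 2× C (H2, X4) → match; 1× C (H1, X4) → no; 1× N (H1, X3) → no; 2× C (H3, X4) → no; 1× F (H0, X1) → no.
That gives 2 matching atoms.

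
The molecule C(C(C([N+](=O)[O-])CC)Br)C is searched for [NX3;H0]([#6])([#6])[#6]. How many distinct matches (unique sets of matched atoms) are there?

0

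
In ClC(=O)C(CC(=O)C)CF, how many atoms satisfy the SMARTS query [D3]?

The query [D3] means: atom with exactly three heavy-atom neighbours.
Check the 10 heavy atoms by environment: 2× C (D2) → no; 3× C (D3) → match; 1× F (D1) → no; 2× O (D1) → no; 1× C (D1) → no; 1× Cl (D1) → no.
That gives 3 matching atoms.

3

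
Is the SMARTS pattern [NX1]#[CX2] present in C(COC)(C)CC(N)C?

No

The pattern [NX1]#[CX2] describes a nitrogen triple-bonded to a two-connected carbon — a nitrile.
The closest candidate here is a primary amino group (-NH2), but the nitrogen is NX3 (three connections), not NX1 triple-bonded. No other fragment satisfies the full query, so there is no match.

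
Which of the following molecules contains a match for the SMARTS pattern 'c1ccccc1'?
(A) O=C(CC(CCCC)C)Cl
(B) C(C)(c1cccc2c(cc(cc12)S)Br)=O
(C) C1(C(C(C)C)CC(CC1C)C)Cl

c1ccccc1 describes six aromatic carbons in a ring (a benzene ring).
(A) has a methyl group (-CH3) but no six-membered all-carbon aromatic ring is present.
(B) contains the required atom environment, so the pattern matches.
(C) has a methyl group (-CH3) but no six-membered all-carbon aromatic ring is present.
So the answer is (B).

B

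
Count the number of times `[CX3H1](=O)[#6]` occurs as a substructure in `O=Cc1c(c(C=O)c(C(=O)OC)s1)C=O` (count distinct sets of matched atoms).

3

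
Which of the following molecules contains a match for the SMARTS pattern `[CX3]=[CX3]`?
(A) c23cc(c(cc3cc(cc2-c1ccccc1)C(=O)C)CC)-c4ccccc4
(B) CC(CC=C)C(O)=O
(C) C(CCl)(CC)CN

[CX3]=[CX3] describes a non-aromatic C=C double bond between two sp2 carbons (an alkene).
(A) has an ethyl group (-CH2CH3) but its C-C bond is a single bond between CX4 carbons, not CX3=CX3.
(B) contains a vinyl group (-CH=CH2), which satisfies every atom and bond constraint.
(C) has an ethyl group (-CH2CH3) but its C-C bond is a single bond between CX4 carbons, not CX3=CX3.
So the answer is (B).

B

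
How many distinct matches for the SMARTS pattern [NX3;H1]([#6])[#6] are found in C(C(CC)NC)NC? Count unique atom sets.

2

[NX3;H1]([#6])[#6] is the SMARTS for a secondary amine: a trivalent nitrogen with one H, bonded to two carbons.
The molecule carries 2 separate instances of an N-methylamino group (-NHCH3) meeting every constraint; each maps to a distinct set of atoms, giving 2 matches.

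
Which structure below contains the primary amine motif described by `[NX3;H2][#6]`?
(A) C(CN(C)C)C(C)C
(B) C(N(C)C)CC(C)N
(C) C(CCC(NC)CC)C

[NX3;H2][#6] describes a trivalent nitrogen with two H attached to carbon (a primary amine).
(A) has a dimethylamino group (-N(CH3)2) but the nitrogen has H0, not H2.
(B) contains a primary amino group (-NH2), which satisfies every atom and bond constraint.
(C) has an N-methylamino group (-NHCH3) but the nitrogen bears two carbons and only one H (H1), not H2.
So the answer is (B).

B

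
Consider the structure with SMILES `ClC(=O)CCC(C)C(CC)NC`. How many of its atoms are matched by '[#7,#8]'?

2

Check the 12 heavy atoms by environment: 9× C → no; 1× N → match; 1× O → match; 1× Cl → no.
Summing the matching environments: 1 + 1 = 2 matching atoms.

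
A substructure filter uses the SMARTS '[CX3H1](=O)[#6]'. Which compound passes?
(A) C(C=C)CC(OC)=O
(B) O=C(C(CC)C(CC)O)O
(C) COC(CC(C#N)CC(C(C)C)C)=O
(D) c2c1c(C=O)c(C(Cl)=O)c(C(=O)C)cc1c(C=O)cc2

[CX3H1](=O)[#6] describes an sp2 carbon with one H, double-bonded to O and single-bonded to carbon (an aldehyde).
(A) has a methyl-ester group (-C(=O)OCH3) but the carbonyl carbon has H0, not H1.
(B) has a carboxylic acid group (-C(=O)OH) but the carbonyl carbon has H0 and is bonded to O, not H1.
(C) has a methyl-ester group (-C(=O)OCH3) but the carbonyl carbon has H0, not H1.
(D) contains an aldehyde (-CHO), which satisfies every atom and bond constraint.
So the answer is (D).

D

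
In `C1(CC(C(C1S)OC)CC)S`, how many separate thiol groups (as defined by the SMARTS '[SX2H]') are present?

2

[SX2H] is the SMARTS for a thiol: an aliphatic sulfur with two connections, one being H.
The molecule carries 2 separate instances of a thiol (-SH) meeting every constraint; each maps to a distinct set of atoms, giving 2 matches.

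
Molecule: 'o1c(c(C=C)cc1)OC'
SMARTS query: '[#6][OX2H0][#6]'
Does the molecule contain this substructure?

The pattern [#6][OX2H0][#6] describes an aliphatic oxygen bridging two carbons with no H on the oxygen — an ether.
The molecule carries a methoxy ether (-OCH3), whose atoms satisfy every constraint of the query, so the pattern matches.

Yes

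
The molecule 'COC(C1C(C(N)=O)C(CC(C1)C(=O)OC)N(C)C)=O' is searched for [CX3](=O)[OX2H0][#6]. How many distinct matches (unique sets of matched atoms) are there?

[CX3](=O)[OX2H0][#6] is the SMARTS for an ester: a carbonyl carbon bonded to an oxygen that is itself bonded to carbon (no H on that O).
The molecule carries 2 separate instances of a methyl-ester group (-C(=O)OCH3) meeting every constraint; each maps to a distinct set of atoms, giving 2 matches.

2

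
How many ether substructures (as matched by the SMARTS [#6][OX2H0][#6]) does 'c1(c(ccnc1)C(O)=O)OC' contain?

[#6][OX2H0][#6] is the SMARTS for an ether: an aliphatic oxygen bridging two carbons with no H on the oxygen.
Exactly one fragment in the molecule meets all constraints, giving 1 match.

1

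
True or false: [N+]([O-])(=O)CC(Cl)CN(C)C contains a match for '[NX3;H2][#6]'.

False

The pattern [NX3;H2][#6] describes a trivalent nitrogen with two H attached to carbon — a primary amine.
The closest candidate here is a dimethylamino group (-N(CH3)2), but the nitrogen has H0, not H2. No other fragment satisfies the full query, so there is no match.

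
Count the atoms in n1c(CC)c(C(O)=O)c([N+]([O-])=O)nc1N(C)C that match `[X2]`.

3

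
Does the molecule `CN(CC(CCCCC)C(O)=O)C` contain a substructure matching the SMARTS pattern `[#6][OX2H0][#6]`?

The pattern [#6][OX2H0][#6] describes an aliphatic oxygen bridging two carbons with no H on the oxygen — an ether.
The closest candidate here is a carboxylic acid group (-C(=O)OH), but the -OH oxygen has H1; the =O is OX1, not OX2. No other fragment satisfies the full query, so there is no match.

No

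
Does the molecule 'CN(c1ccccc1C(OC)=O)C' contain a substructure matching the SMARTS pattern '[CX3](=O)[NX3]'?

No

The pattern [CX3](=O)[NX3] describes a carbonyl carbon bonded to a trivalent nitrogen — an amide.
The closest candidate here is a methyl-ester group (-C(=O)OCH3), but the carbonyl is bonded to O, not to an NX3 nitrogen. No other fragment satisfies the full query, so there is no match.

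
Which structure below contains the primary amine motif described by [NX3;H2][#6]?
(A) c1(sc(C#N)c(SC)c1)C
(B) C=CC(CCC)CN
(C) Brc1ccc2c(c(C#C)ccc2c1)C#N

[NX3;H2][#6] describes a trivalent nitrogen with two H attached to carbon (a primary amine).
(A) has a nitrile (-C#N) but the nitrogen is NX1 (triple-bonded), not NX3 with two H.
(B) contains a primary amino group (-NH2), which satisfies every atom and bond constraint.
(C) has a nitrile (-C#N) but the nitrogen is NX1 (triple-bonded), not NX3 with two H.
So the answer is (B).

B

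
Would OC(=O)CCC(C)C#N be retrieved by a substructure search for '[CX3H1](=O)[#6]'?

The pattern [CX3H1](=O)[#6] describes an sp2 carbon with one H, double-bonded to O and single-bonded to carbon — an aldehyde.
The closest candidate here is a carboxylic acid group (-C(=O)OH), but the carbonyl carbon has H0 and is bonded to O, not H1. No other fragment satisfies the full query, so there is no match.

No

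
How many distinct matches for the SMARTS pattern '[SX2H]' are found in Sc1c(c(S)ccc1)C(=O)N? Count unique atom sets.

2

[SX2H] is the SMARTS for a thiol: an aliphatic sulfur with two connections, one being H.
The molecule carries 2 separate instances of a thiol (-SH) meeting every constraint; each maps to a distinct set of atoms, giving 2 matches.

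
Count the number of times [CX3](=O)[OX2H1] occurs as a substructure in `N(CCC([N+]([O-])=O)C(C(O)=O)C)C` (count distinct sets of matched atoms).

1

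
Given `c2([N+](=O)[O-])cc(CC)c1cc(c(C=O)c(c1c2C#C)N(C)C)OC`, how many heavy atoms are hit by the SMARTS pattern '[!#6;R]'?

0

The query [!#6;R] means: non-carbon atom that is part of a ring.
Check the 24 heavy atoms by environment: 10× c (aromatic, in 6-ring) → no; 8× C (acyclic) → no; 3× O (acyclic) → no; 1× N (charge +1, acyclic) → no; 1× O (charge -1, acyclic) → no; 1× N (acyclic) → no.
No environment satisfies the query, so 0 matching atoms.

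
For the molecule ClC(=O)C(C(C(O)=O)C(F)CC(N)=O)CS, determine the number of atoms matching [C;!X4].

3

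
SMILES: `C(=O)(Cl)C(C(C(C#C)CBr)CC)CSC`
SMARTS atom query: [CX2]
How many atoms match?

2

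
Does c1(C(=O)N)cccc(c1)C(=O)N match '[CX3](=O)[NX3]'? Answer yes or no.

Yes

The pattern [CX3](=O)[NX3] describes a carbonyl carbon bonded to a trivalent nitrogen — an amide.
The molecule carries a primary amide (-C(=O)NH2), whose atoms satisfy every constraint of the query, so the pattern matches.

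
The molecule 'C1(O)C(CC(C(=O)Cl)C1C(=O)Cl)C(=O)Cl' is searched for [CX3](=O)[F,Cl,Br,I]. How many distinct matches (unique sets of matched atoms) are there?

3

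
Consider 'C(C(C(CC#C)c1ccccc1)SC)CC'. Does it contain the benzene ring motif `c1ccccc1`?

Yes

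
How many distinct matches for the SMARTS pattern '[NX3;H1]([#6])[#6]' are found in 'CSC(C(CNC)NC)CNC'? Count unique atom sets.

[NX3;H1]([#6])[#6] is the SMARTS for a secondary amine: a trivalent nitrogen with one H, bonded to two carbons.
The molecule carries 3 separate instances of an N-methylamino group (-NHCH3) meeting every constraint; each maps to a distinct set of atoms, giving 3 matches.

3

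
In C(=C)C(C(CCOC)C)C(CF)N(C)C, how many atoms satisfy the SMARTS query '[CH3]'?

The query [CH3] means: aliphatic carbon with exactly three hydrogens.
Check the 15 heavy atoms by environment: 4× C (H2) → no; 4× C (H1) → no; 1× F (H0) → no; 4× C (H3) → match; 1× N (H0) → no; 1× O (H0) → no.
That gives 4 matching atoms.

4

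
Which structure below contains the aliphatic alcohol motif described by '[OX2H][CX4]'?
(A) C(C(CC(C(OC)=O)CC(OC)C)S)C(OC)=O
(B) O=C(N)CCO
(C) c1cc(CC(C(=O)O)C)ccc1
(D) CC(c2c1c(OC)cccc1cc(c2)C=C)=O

B

[OX2H][CX4] describes a hydroxyl oxygen bound to an sp3 (X4) carbon (an aliphatic alcohol).
(A) has a methoxy ether (-OCH3) but the oxygen has H0 (ether), not H1.
(B) contains a hydroxyl group (-OH), which satisfies every atom and bond constraint.
(C) has a carboxylic acid group (-C(=O)OH) but the -OH is on a CX3 carbonyl carbon, not a CX4 carbon.
(D) has a methoxy ether (-OCH3) but the oxygen has H0 (ether), not H1.
So the answer is (B).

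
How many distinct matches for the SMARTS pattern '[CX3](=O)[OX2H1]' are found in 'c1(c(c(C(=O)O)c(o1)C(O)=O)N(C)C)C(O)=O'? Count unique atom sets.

3

[CX3](=O)[OX2H1] is the SMARTS for a carboxylic acid: an sp2 carbon double-bonded to O and single-bonded to an -OH oxygen.
The molecule carries 3 separate instances of a carboxylic acid group (-C(=O)OH) meeting every constraint; each maps to a distinct set of atoms, giving 3 matches.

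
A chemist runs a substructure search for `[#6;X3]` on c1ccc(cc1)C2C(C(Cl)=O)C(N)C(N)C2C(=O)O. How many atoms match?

8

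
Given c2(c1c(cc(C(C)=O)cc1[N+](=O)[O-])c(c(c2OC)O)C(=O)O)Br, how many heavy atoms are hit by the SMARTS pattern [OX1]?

4

Check the 23 heavy atoms by environment: 10× c (aromatic, X3) → no; 2× C (X3) → no; 3× O (X1) → match; 3× O (X2) → no; 1× Br (X1) → no; 2× C (X4) → no; 1× N (charge +1, X3) → no; 1× O (charge -1, X1) → match.
Summing the matching environments: 3 + 1 = 4 matching atoms.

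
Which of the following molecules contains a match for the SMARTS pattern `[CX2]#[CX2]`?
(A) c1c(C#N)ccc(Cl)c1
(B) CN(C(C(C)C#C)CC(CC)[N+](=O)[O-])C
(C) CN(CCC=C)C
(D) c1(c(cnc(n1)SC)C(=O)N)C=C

[CX2]#[CX2] describes a carbon-carbon triple bond (an alkyne).
(A) has a nitrile (-C#N) but the triple bond is C#N, not C#C.
(B) contains an ethynyl group (-C#CH), which satisfies every atom and bond constraint.
(C) has a vinyl group (-CH=CH2) but the C=C is a double bond; both carbons are CX3, not CX2.
(D) has a vinyl group (-CH=CH2) but the C=C is a double bond; both carbons are CX3, not CX2.
So the answer is (B).

B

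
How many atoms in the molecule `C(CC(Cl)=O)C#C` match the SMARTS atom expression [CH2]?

2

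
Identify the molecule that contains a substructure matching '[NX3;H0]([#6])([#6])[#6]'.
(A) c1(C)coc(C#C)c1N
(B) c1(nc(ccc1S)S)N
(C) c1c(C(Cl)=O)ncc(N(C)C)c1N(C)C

C

[NX3;H0]([#6])([#6])[#6] describes a trivalent nitrogen with no H, bonded to three carbons (a tertiary amine).
(A) has a primary amino group (-NH2) but the nitrogen has H2, not H0 with three carbons.
(B) has a primary amino group (-NH2) but the nitrogen has H2, not H0 with three carbons.
(C) contains a dimethylamino group (-N(CH3)2), which satisfies every atom and bond constraint.
So the answer is (C).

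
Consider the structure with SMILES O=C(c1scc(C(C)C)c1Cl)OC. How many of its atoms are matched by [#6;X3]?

The query [#6;X3] means: any carbon (aromatic or not) with three total connections.
Check the 13 heavy atoms by environment: 1× s (aromatic, X2) → no; 4× c (aromatic, X3) → match; 4× C (X4) → no; 1× Cl (X1) → no; 1× C (X3) → match; 1× O (X1) → no; 1× O (X2) → no.
Summing the matching environments: 4 + 1 = 5 matching atoms.

5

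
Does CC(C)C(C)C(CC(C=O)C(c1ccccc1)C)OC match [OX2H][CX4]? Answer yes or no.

The pattern [OX2H][CX4] describes a hydroxyl oxygen bound to an sp3 (X4) carbon — an aliphatic alcohol.
The closest candidate here is a methoxy ether (-OCH3), but the oxygen has H0 (ether), not H1. No other fragment satisfies the full query, so there is no match.

No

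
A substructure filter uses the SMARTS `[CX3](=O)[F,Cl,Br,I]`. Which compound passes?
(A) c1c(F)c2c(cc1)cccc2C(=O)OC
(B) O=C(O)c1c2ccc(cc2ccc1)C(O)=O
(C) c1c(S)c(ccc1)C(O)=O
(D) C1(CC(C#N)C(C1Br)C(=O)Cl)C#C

[CX3](=O)[F,Cl,Br,I] describes a carbonyl carbon bonded to a halogen (an acyl halide).
(A) has a methyl-ester group (-C(=O)OCH3) but the carbonyl is bonded to -O-C, not to a halogen.
(B) has a carboxylic acid group (-C(=O)OH) but the carbonyl is bonded to -OH, not to a halogen.
(C) has a carboxylic acid group (-C(=O)OH) but the carbonyl is bonded to -OH, not to a halogen.
(D) contains an acyl chloride (-C(=O)Cl), which satisfies every atom and bond constraint.
So the answer is (D).

D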